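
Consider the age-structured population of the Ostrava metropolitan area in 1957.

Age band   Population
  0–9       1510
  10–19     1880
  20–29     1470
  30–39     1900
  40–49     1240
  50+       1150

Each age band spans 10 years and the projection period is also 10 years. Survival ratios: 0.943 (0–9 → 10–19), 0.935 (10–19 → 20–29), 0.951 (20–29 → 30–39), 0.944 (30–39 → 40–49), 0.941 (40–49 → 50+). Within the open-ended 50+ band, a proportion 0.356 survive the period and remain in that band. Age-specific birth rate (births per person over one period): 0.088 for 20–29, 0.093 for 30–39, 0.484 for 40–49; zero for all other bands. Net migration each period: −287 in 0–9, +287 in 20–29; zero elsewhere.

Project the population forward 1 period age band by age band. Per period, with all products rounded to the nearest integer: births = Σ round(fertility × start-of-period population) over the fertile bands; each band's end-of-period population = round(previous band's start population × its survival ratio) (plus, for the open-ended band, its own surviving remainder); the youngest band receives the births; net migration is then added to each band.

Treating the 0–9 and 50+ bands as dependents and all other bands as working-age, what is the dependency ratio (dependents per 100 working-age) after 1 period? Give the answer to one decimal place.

33.0

Call the groups 1 to 6, youngest first.
After projecting period 1:
Births: 1470 × 0.088 = 129  |  1900 × 0.093 = 177  |  1240 × 0.484 = 600 → 906
Group 2: 1510 × 0.943 = 1424
Group 3: 1880 × 0.935 = 1758
Group 4: 1470 × 0.951 = 1398
Group 5: 1900 × 0.944 = 1794
Group 6: 1240 × 0.941 + 1150 × 0.356 = 1167 + 409 = 1576
Net migration: Group 1 − 287 → 619; Group 3 + 287 → 2045
Population now: 0–9=619, 10–19=1424, 20–29=2045, 30–39=1398, 40–49=1794, 50+=1576
Dependents (band 0–9 + band 50+) = 619 + 1576 = 2195; working-age = 6661; ratio = 2195/6661 × 100 = 33.0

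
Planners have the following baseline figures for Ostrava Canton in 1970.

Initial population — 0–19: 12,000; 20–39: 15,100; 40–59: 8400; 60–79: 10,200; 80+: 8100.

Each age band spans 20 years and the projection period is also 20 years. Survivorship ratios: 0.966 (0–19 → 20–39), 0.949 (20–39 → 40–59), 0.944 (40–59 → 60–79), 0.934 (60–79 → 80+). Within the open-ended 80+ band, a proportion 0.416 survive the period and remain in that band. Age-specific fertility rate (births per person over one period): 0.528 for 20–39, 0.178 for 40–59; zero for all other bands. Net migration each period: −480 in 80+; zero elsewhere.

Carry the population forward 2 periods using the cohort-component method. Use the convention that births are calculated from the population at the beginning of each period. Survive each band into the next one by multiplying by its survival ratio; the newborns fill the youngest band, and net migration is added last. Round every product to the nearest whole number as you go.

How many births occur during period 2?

(Bands numbered youngest = 1 to oldest = 5.)
Period 1.
Births: 15100 × 0.528 = 7973, 8400 × 0.178 = 1495 → 9468
Band 2: 12000 × 0.966 = 11592
Band 3: 15100 × 0.949 = 14330
Band 4: 8400 × 0.944 = 7930
Band 5: 10200 × 0.934 + 8100 × 0.416 = 9527 + 3370 = 12897
Net migration: Band 5 − 480 → 12417
Giving 9468 / 11592 / 14330 / 7930 / 12417.
Period 2.
Births: 11592 × 0.528 = 6121, 14330 × 0.178 = 2551 → 8672
Band 2: 9468 × 0.966 = 9146
Band 3: 11592 × 0.949 = 11001
Band 4: 14330 × 0.944 = 13528
Band 5: 7930 × 0.934 + 12417 × 0.416 = 7407 + 5165 = 12572
Net migration: Band 5 − 480 → 12092
Giving 8672 / 9146 / 11001 / 13528 / 12092.

8672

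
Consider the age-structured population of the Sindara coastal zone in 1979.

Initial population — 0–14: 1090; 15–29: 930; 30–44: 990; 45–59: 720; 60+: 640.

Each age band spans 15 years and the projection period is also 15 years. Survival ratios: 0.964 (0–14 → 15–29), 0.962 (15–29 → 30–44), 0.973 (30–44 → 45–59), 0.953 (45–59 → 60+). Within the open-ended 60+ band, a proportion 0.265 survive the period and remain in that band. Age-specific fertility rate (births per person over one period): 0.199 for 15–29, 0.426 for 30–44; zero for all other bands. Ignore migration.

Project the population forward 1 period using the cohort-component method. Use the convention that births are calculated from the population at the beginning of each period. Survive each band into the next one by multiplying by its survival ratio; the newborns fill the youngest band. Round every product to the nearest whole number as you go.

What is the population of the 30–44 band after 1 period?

After projecting period 1:
Births: 930 × 0.199 = 185, 990 × 0.426 = 422 → total 607
15–29: 1090 × 0.964 = 1051
30–44: 930 × 0.962 = 895
45–59: 990 × 0.973 = 963
60+: 720 × 0.953 + 640 × 0.265 = 686 + 170 = 856
Population now: 0–14=607, 15–29=1051, 30–44=895, 45–59=963, 60+=856

895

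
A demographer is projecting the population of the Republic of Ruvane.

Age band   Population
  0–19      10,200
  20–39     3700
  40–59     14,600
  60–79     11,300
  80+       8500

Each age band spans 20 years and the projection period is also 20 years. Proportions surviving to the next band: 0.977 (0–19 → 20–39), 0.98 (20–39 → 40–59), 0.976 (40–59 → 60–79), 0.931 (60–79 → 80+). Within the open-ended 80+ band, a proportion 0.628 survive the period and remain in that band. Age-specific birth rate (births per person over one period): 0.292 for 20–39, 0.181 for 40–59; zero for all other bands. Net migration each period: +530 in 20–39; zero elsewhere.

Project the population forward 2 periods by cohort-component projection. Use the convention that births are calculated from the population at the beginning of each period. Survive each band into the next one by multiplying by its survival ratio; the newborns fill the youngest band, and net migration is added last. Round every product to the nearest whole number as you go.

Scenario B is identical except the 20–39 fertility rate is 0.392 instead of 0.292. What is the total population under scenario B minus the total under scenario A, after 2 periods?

(Bands numbered youngest = 1 to oldest = 5.)
Period 1:
Births: 3700 × 0.292 = 1080 ; 14600 × 0.181 = 2643 — total 3723
Band 2: 10200 × 0.977 = 9965
Band 3: 3700 × 0.98 = 3626
Band 4: 14600 × 0.976 = 14250
Band 5: 11300 × 0.931 + 8500 × 0.628 = 10520 + 5338 = 15858
Net migration: Band 2 + 530 → 10495
Giving 3723 / 10495 / 3626 / 14250 / 15858.
Period 2:
Births: 10495 × 0.292 = 3065 ; 3626 × 0.181 = 656 — total 3721
Band 2: 3723 × 0.977 = 3637
Band 3: 10495 × 0.98 = 10285
Band 4: 3626 × 0.976 = 3539
Band 5: 14250 × 0.931 + 15858 × 0.628 = 13267 + 9959 = 23226
Net migration: Band 2 + 530 → 4167
Giving 3721 / 4167 / 10285 / 3539 / 23226.
Scenario A total after 2 periods: 44938
Scenario B projection —
Period 1:
Births: 3700 × 0.392 = 1450 ; 14600 × 0.181 = 2643 — total 4093
Band 2: 10200 × 0.977 = 9965
Band 3: 3700 × 0.98 = 3626
Band 4: 14600 × 0.976 = 14250
Band 5: 11300 × 0.931 + 8500 × 0.628 = 10520 + 5338 = 15858
Net migration: Band 2 + 530 → 10495
Giving 4093 / 10495 / 3626 / 14250 / 15858.
Period 2:
Births: 10495 × 0.392 = 4114 ; 3626 × 0.181 = 656 — total 4770
Band 2: 4093 × 0.977 = 3999
Band 3: 10495 × 0.98 = 10285
Band 4: 3626 × 0.976 = 3539
Band 5: 14250 × 0.931 + 15858 × 0.628 = 13267 + 9959 = 23226
Net migration: Band 2 + 530 → 4529
Giving 4770 / 4529 / 10285 / 3539 / 23226.
Scenario B total after 2 periods: 46349
Difference B − A = 46349 − 44938 = 1411

1411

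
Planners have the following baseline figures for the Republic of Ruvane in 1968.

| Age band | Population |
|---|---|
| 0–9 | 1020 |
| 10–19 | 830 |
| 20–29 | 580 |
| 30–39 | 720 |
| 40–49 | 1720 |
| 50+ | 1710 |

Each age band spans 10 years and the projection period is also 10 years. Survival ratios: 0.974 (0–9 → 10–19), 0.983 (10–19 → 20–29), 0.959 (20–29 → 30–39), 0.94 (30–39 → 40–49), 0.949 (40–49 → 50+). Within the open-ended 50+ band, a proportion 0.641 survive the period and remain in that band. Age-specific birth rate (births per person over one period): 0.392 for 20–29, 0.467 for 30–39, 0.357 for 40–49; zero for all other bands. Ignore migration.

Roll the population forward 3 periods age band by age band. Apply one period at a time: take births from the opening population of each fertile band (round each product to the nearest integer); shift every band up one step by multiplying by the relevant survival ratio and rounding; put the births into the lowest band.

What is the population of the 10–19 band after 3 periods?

801

Period 1:
Births: 580 × 0.392 = 227, 720 × 0.467 = 336, 1720 × 0.357 = 614 — total 1177
10–19: 1020 × 0.974 = 993
20–29: 830 × 0.983 = 816
30–39: 580 × 0.959 = 556
40–49: 720 × 0.94 = 677
50+: 1720 × 0.949 + 1710 × 0.641 = 1632 + 1096 = 2728
Population now: 0–9=1177, 10–19=993, 20–29=816, 30–39=556, 40–49=677, 50+=2728
Period 2:
Births: 816 × 0.392 = 320, 556 × 0.467 = 260, 677 × 0.357 = 242 — total 822
10–19: 1177 × 0.974 = 1146
20–29: 993 × 0.983 = 976
30–39: 816 × 0.959 = 783
40–49: 556 × 0.94 = 523
50+: 677 × 0.949 + 2728 × 0.641 = 642 + 1749 = 2391
Population now: 0–9=822, 10–19=1146, 20–29=976, 30–39=783, 40–49=523, 50+=2391
Period 3:
Births: 976 × 0.392 = 383, 783 × 0.467 = 366, 523 × 0.357 = 187 — total 936
10–19: 822 × 0.974 = 801
20–29: 1146 × 0.983 = 1127
30–39: 976 × 0.959 = 936
40–49: 783 × 0.94 = 736
50+: 523 × 0.949 + 2391 × 0.641 = 496 + 1533 = 2029
Population now: 0–9=936, 10–19=801, 20–29=1127, 30–39=936, 40–49=736, 50+=2029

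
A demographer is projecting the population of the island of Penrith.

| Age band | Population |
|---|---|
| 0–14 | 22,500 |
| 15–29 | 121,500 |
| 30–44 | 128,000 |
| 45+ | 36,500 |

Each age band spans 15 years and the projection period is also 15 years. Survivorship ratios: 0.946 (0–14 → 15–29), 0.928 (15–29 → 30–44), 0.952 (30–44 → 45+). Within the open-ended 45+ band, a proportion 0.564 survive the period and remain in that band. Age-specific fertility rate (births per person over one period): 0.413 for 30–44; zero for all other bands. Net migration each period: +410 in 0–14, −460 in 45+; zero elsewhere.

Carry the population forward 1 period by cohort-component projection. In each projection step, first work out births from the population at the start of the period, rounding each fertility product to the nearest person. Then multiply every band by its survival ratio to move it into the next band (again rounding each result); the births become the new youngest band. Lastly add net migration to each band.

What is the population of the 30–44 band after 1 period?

112752

(Bands numbered youngest = 1 to oldest = 4.)
Period 1:
Births: 128000 * 0.413 = 52864
Band 2: 22500 * 0.946 = 21285
Band 3: 121500 * 0.928 = 112752
Band 4: 128000 * 0.952 + 36500 * 0.564 = 121856 + 20586 = 142442
Net migration: Band 1 + 410 → 53274; Band 4 − 460 → 141982
End of period: [53274, 21285, 112752, 141982]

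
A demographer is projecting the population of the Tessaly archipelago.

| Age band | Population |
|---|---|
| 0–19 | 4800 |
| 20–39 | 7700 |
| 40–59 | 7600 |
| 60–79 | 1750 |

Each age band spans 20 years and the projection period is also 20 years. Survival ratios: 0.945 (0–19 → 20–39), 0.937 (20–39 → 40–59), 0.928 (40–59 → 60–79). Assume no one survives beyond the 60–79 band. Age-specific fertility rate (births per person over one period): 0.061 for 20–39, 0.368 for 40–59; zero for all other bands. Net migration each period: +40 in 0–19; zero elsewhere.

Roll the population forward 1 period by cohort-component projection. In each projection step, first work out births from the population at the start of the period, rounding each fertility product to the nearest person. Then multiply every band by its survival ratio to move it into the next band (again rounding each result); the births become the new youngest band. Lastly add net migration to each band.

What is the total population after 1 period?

22111

After projecting period 1:
Births: 7700 × 0.061 = 470  |  7600 × 0.368 = 2797 → total 3267
20–39: 4800 × 0.945 = 4536
40–59: 7700 × 0.937 = 7215
60–79: 7600 × 0.928 = 7053
Net migration: 0–19 + 40 → 3307
End of period: [3307, 4536, 7215, 7053]
Total after period 1: 3307 + 4536 + 7215 + 7053 = 22111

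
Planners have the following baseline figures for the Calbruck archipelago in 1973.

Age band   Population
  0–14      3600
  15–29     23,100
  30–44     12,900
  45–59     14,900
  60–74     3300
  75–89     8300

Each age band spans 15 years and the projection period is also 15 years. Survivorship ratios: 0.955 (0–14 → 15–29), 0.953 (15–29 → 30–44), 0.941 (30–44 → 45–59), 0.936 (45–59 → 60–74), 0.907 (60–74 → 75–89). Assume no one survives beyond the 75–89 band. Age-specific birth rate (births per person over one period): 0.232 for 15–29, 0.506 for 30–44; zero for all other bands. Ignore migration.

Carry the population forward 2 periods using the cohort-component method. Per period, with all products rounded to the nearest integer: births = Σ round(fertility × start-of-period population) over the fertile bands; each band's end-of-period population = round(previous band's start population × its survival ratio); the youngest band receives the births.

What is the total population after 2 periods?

Let group 1 be 0–14 through group 6 = 75–89.
After projecting period 1:
Births: 23100 * 0.232 = 5359  |  12900 * 0.506 = 6527 → total 11886
Group 2: 3600 * 0.955 = 3438
Group 3: 23100 * 0.953 = 22014
Group 4: 12900 * 0.941 = 12139
Group 5: 14900 * 0.936 = 13946
Group 6: 3300 * 0.907 = 2993
Population now: 0–14=11886, 15–29=3438, 30–44=22014, 45–59=12139, 60–74=13946, 75–89=2993
After projecting period 2:
Births: 3438 * 0.232 = 798  |  22014 * 0.506 = 11139 → total 11937
Group 2: 11886 * 0.955 = 11351
Group 3: 3438 * 0.953 = 3276
Group 4: 22014 * 0.941 = 20715
Group 5: 12139 * 0.936 = 11362
Group 6: 13946 * 0.907 = 12649
Population now: 0–14=11937, 15–29=11351, 30–44=3276, 45–59=20715, 60–74=11362, 75–89=12649
Total after period 2: 11937 + 11351 + 3276 + 20715 + 11362 + 12649 = 71290

71290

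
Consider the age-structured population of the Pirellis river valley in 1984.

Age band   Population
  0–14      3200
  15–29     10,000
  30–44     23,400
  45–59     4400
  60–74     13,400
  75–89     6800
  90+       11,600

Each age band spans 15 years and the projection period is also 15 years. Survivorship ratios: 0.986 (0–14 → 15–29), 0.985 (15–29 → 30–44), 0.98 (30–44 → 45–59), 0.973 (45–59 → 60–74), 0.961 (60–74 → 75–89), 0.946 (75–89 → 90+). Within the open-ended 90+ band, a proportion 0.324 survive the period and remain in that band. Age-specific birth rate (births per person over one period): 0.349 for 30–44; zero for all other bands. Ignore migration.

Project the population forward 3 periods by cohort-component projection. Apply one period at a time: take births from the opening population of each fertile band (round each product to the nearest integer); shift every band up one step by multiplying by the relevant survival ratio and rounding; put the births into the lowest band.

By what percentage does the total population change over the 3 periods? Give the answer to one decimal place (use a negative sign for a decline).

-24.2

— Period 1 —
Births: 23400 × 0.349 = 8167
15–29: 3200 × 0.986 = 3155
30–44: 10000 × 0.985 = 9850
45–59: 23400 × 0.98 = 22932
60–74: 4400 × 0.973 = 4281
75–89: 13400 × 0.961 = 12877
90+: 6800 × 0.946 + 11600 × 0.324 = 6433 + 3758 = 10191
Population now: 0–14=8167, 15–29=3155, 30–44=9850, 45–59=22932, 60–74=4281, 75–89=12877, 90+=10191
— Period 2 —
Births: 9850 × 0.349 = 3438
15–29: 8167 × 0.986 = 8053
30–44: 3155 × 0.985 = 3108
45–59: 9850 × 0.98 = 9653
60–74: 22932 × 0.973 = 22313
75–89: 4281 × 0.961 = 4114
90+: 12877 × 0.946 + 10191 × 0.324 = 12182 + 3302 = 15484
Population now: 0–14=3438, 15–29=8053, 30–44=3108, 45–59=9653, 60–74=22313, 75–89=4114, 90+=15484
— Period 3 —
Births: 3108 × 0.349 = 1085
15–29: 3438 × 0.986 = 3390
30–44: 8053 × 0.985 = 7932
45–59: 3108 × 0.98 = 3046
60–74: 9653 × 0.973 = 9392
75–89: 22313 × 0.961 = 21443
90+: 4114 × 0.946 + 15484 × 0.324 = 3892 + 5017 = 8909
Population now: 0–14=1085, 15–29=3390, 30–44=7932, 45–59=3046, 60–74=9392, 75–89=21443, 90+=8909
Total: 72800 → 55197; change = -17603; percentage change = -24.2%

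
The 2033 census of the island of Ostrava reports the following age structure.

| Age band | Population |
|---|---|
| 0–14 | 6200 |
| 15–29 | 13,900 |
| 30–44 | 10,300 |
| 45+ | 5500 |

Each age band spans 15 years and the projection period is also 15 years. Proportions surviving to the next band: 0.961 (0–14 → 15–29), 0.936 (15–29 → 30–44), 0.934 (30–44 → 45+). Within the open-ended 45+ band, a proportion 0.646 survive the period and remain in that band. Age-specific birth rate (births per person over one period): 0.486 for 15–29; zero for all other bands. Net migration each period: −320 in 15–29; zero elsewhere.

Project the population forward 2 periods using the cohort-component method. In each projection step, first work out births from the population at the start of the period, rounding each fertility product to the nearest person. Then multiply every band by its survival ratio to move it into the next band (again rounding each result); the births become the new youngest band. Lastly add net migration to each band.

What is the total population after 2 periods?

34850

Numbering the bands 1..4 from youngest to oldest:
[period 1]
Births: 13900 × 0.486 = 6755
Band 2: 6200 × 0.961 = 5958
Band 3: 13900 × 0.936 = 13010
Band 4: 10300 × 0.934 + 5500 × 0.646 = 9620 + 3553 = 13173
Net migration: Band 2 − 320 → 5638
→ [6755, 5638, 13010, 13173]
[period 2]
Births: 5638 × 0.486 = 2740
Band 2: 6755 × 0.961 = 6492
Band 3: 5638 × 0.936 = 5277
Band 4: 13010 × 0.934 + 13173 × 0.646 = 12151 + 8510 = 20661
Net migration: Band 2 − 320 → 6172
→ [2740, 6172, 5277, 20661]
Total after period 2: 2740 + 6172 + 5277 + 20661 = 34850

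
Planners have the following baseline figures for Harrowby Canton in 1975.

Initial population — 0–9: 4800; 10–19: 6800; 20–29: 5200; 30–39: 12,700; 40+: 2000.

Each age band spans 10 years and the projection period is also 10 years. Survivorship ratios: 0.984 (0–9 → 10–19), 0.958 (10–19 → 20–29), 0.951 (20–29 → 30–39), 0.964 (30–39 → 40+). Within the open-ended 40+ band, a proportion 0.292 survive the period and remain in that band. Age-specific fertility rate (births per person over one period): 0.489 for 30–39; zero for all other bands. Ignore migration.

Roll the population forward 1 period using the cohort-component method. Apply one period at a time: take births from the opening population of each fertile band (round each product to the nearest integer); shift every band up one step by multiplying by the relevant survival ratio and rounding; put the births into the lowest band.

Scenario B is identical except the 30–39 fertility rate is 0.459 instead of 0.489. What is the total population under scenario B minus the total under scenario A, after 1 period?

-381

Call the groups 1 to 5, youngest first.
Period 1:
Births: 12700 × 0.489 = 6210
Group 2: 4800 × 0.984 = 4723
Group 3: 6800 × 0.958 = 6514
Group 4: 5200 × 0.951 = 4945
Group 5: 12700 × 0.964 + 2000 × 0.292 = 12243 + 584 = 12827
End of period: [6210, 4723, 6514, 4945, 12827]
Scenario A total after 1 period: 35219
Scenario B projection —
Period 1:
Births: 12700 × 0.459 = 5829
Group 2: 4800 × 0.984 = 4723
Group 3: 6800 × 0.958 = 6514
Group 4: 5200 × 0.951 = 4945
Group 5: 12700 × 0.964 + 2000 × 0.292 = 12243 + 584 = 12827
End of period: [5829, 4723, 6514, 4945, 12827]
Scenario B total after 1 period: 34838
Difference B − A = 34838 − 35219 = -381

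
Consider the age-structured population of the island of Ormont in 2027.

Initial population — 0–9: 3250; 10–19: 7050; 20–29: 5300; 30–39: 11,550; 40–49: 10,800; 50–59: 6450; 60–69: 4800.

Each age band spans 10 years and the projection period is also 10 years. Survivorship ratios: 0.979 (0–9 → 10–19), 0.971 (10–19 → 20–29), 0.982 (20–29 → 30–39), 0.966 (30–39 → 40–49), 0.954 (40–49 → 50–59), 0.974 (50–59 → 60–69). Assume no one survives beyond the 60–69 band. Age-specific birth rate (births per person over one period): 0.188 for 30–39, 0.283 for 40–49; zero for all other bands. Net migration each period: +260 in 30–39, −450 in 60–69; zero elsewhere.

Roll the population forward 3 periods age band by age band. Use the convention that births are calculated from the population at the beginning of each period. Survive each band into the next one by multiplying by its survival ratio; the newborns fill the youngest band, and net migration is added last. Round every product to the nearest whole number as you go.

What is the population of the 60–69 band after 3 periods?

9917

— Period 1 —
Births: 11550 * 0.188 = 2171 ; 10800 * 0.283 = 3056 — total 5227
10–19: 3250 * 0.979 = 3182
20–29: 7050 * 0.971 = 6846
30–39: 5300 * 0.982 = 5205
40–49: 11550 * 0.966 = 11157
50–59: 10800 * 0.954 = 10303
60–69: 6450 * 0.974 = 6282
Net migration: 30–39 + 260 → 5465; 60–69 − 450 → 5832
Population now: 0–9=5227, 10–19=3182, 20–29=6846, 30–39=5465, 40–49=11157, 50–59=10303, 60–69=5832
— Period 2 —
Births: 5465 * 0.188 = 1027 ; 11157 * 0.283 = 3157 — total 4184
10–19: 5227 * 0.979 = 5117
20–29: 3182 * 0.971 = 3090
30–39: 6846 * 0.982 = 6723
40–49: 5465 * 0.966 = 5279
50–59: 11157 * 0.954 = 10644
60–69: 10303 * 0.974 = 10035
Net migration: 30–39 + 260 → 6983; 60–69 − 450 → 9585
Population now: 0–9=4184, 10–19=5117, 20–29=3090, 30–39=6983, 40–49=5279, 50–59=10644, 60–69=9585
— Period 3 —
Births: 6983 * 0.188 = 1313 ; 5279 * 0.283 = 1494 — total 2807
10–19: 4184 * 0.979 = 4096
20–29: 5117 * 0.971 = 4969
30–39: 3090 * 0.982 = 3034
40–49: 6983 * 0.966 = 6746
50–59: 5279 * 0.954 = 5036
60–69: 10644 * 0.974 = 10367
Net migration: 30–39 + 260 → 3294; 60–69 − 450 → 9917
Population now: 0–9=2807, 10–19=4096, 20–29=4969, 30–39=3294, 40–49=6746, 50–59=5036, 60–69=9917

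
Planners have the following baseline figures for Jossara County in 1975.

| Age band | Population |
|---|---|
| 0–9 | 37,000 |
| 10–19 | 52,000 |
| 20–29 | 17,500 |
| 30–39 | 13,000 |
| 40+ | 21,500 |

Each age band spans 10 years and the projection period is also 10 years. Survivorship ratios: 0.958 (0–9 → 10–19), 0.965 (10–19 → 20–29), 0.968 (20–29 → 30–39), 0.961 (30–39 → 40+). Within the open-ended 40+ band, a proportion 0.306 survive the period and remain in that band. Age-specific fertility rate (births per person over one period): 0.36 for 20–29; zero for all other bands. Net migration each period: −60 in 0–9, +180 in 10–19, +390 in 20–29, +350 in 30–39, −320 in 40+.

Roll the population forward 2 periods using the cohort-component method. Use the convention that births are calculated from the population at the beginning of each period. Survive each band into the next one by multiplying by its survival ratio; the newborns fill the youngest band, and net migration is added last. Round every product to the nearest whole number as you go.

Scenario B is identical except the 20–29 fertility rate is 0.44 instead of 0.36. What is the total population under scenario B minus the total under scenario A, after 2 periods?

Period 1.
Births: 17500 × 0.36 = 6300
10–19: 37000 × 0.958 = 35446
20–29: 52000 × 0.965 = 50180
30–39: 17500 × 0.968 = 16940
40+: 13000 × 0.961 + 21500 × 0.306 = 12493 + 6579 = 19072
Net migration: 0–9 − 60 → 6240; 10–19 + 180 → 35626; 20–29 + 390 → 50570; 30–39 + 350 → 17290; 40+ − 320 → 18752
Population now: 0–9=6240, 10–19=35626, 20–29=50570, 30–39=17290, 40+=18752
Period 2.
Births: 50570 × 0.36 = 18205
10–19: 6240 × 0.958 = 5978
20–29: 35626 × 0.965 = 34379
30–39: 50570 × 0.968 = 48952
40+: 17290 × 0.961 + 18752 × 0.306 = 16616 + 5738 = 22354
Net migration: 0–9 − 60 → 18145; 10–19 + 180 → 6158; 20–29 + 390 → 34769; 30–39 + 350 → 49302; 40+ − 320 → 22034
Population now: 0–9=18145, 10–19=6158, 20–29=34769, 30–39=49302, 40+=22034
Scenario A total after 2 periods: 130408
Scenario B projection —
Period 1.
Births: 17500 × 0.44 = 7700
10–19: 37000 × 0.958 = 35446
20–29: 52000 × 0.965 = 50180
30–39: 17500 × 0.968 = 16940
40+: 13000 × 0.961 + 21500 × 0.306 = 12493 + 6579 = 19072
Net migration: 0–9 − 60 → 7640; 10–19 + 180 → 35626; 20–29 + 390 → 50570; 30–39 + 350 → 17290; 40+ − 320 → 18752
Population now: 0–9=7640, 10–19=35626, 20–29=50570, 30–39=17290, 40+=18752
Period 2.
Births: 50570 × 0.44 = 22251
10–19: 7640 × 0.958 = 7319
20–29: 35626 × 0.965 = 34379
30–39: 50570 × 0.968 = 48952
40+: 17290 × 0.961 + 18752 × 0.306 = 16616 + 5738 = 22354
Net migration: 0–9 − 60 → 22191; 10–19 + 180 → 7499; 20–29 + 390 → 34769; 30–39 + 350 → 49302; 40+ − 320 → 22034
Population now: 0–9=22191, 10–19=7499, 20–29=34769, 30–39=49302, 40+=22034
Scenario B total after 2 periods: 135795
Difference B − A = 135795 − 130408 = 5387

5387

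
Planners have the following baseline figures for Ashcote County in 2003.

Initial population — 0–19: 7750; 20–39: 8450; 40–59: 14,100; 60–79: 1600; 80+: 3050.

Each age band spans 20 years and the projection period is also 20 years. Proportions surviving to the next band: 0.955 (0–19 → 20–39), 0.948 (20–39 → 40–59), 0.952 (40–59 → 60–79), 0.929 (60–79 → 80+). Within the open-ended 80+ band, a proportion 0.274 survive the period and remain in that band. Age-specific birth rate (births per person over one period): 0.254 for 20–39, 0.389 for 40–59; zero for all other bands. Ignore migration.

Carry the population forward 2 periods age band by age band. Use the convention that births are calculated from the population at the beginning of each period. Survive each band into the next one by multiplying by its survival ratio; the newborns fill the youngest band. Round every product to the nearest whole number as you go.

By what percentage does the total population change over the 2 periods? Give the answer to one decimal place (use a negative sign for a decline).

14.5

Numbering the groups 1..5 from youngest to oldest:
After projecting period 1:
Births: 8450 × 0.254 = 2146, 14100 × 0.389 = 5485 → total 7631
Group 2: 7750 × 0.955 = 7401
Group 3: 8450 × 0.948 = 8011
Group 4: 14100 × 0.952 = 13423
Group 5: 1600 × 0.929 + 3050 × 0.274 = 1486 + 836 = 2322
Giving 7631 / 7401 / 8011 / 13423 / 2322.
After projecting period 2:
Births: 7401 × 0.254 = 1880, 8011 × 0.389 = 3116 → total 4996
Group 2: 7631 × 0.955 = 7288
Group 3: 7401 × 0.948 = 7016
Group 4: 8011 × 0.952 = 7626
Group 5: 13423 × 0.929 + 2322 × 0.274 = 12470 + 636 = 13106
Giving 4996 / 7288 / 7016 / 7626 / 13106.
Total: 34950 → 40032; change = 5082; percentage change = 14.5%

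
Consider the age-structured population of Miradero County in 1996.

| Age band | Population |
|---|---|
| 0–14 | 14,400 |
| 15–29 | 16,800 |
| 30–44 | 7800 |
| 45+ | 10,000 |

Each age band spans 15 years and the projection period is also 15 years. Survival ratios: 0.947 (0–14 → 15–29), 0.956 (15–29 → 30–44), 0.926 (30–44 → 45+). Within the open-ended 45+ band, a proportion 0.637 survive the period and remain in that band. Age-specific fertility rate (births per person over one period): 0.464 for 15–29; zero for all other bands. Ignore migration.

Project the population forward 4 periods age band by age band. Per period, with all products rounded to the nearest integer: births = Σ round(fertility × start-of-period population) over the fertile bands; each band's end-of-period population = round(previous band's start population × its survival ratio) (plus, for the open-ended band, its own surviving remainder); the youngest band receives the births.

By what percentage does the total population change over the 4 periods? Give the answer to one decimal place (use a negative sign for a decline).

-27.5

(Bands numbered youngest = 1 to oldest = 4.)
After projecting period 1:
Births: 16800 * 0.464 = 7795
Band 2: 14400 * 0.947 = 13637
Band 3: 16800 * 0.956 = 16061
Band 4: 7800 * 0.926 + 10000 * 0.637 = 7223 + 6370 = 13593
End of period: [7795, 13637, 16061, 13593]
After projecting period 2:
Births: 13637 * 0.464 = 6328
Band 2: 7795 * 0.947 = 7382
Band 3: 13637 * 0.956 = 13037
Band 4: 16061 * 0.926 + 13593 * 0.637 = 14872 + 8659 = 23531
End of period: [6328, 7382, 13037, 23531]
After projecting period 3:
Births: 7382 * 0.464 = 3425
Band 2: 6328 * 0.947 = 5993
Band 3: 7382 * 0.956 = 7057
Band 4: 13037 * 0.926 + 23531 * 0.637 = 12072 + 14989 = 27061
End of period: [3425, 5993, 7057, 27061]
After projecting period 4:
Births: 5993 * 0.464 = 2781
Band 2: 3425 * 0.947 = 3243
Band 3: 5993 * 0.956 = 5729
Band 4: 7057 * 0.926 + 27061 * 0.637 = 6535 + 17238 = 23773
End of period: [2781, 3243, 5729, 23773]
Total: 49000 → 35526; change = -13474; percentage change = -27.5%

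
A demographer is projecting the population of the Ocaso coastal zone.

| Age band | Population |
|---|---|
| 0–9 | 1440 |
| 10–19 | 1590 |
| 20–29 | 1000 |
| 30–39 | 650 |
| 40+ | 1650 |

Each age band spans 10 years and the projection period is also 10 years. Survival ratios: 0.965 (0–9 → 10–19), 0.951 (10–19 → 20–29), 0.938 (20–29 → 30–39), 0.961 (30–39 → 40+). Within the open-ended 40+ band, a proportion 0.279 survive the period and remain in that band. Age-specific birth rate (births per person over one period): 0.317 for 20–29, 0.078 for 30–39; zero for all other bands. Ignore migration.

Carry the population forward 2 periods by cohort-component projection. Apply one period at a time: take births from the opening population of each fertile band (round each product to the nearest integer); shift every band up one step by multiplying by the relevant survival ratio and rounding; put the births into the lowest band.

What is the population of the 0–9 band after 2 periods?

552

Period 1:
Births: 1000 * 0.317 = 317, 650 * 0.078 = 51 → total 368
10–19: 1440 * 0.965 = 1390
20–29: 1590 * 0.951 = 1512
30–39: 1000 * 0.938 = 938
40+: 650 * 0.961 + 1650 * 0.279 = 625 + 460 = 1085
End of period: [368, 1390, 1512, 938, 1085]
Period 2:
Births: 1512 * 0.317 = 479, 938 * 0.078 = 73 → total 552
10–19: 368 * 0.965 = 355
20–29: 1390 * 0.951 = 1322
30–39: 1512 * 0.938 = 1418
40+: 938 * 0.961 + 1085 * 0.279 = 901 + 303 = 1204
End of period: [552, 355, 1322, 1418, 1204]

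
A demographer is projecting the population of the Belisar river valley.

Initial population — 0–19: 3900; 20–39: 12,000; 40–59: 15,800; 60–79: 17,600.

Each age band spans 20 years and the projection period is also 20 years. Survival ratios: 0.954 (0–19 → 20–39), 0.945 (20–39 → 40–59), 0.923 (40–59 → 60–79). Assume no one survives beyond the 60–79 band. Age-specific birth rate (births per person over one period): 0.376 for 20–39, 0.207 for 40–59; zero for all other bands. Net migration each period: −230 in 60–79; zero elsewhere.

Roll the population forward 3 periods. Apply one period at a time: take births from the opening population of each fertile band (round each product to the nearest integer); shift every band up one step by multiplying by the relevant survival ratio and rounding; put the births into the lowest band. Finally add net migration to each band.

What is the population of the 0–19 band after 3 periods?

3520

Period 1.
Births: 12000 × 0.376 = 4512, 15800 × 0.207 = 3271 — total 7783
20–39: 3900 × 0.954 = 3721
40–59: 12000 × 0.945 = 11340
60–79: 15800 × 0.923 = 14583
Net migration: 60–79 − 230 → 14353
→ [7783, 3721, 11340, 14353]
Period 2.
Births: 3721 × 0.376 = 1399, 11340 × 0.207 = 2347 — total 3746
20–39: 7783 × 0.954 = 7425
40–59: 3721 × 0.945 = 3516
60–79: 11340 × 0.923 = 10467
Net migration: 60–79 − 230 → 10237
→ [3746, 7425, 3516, 10237]
Period 3.
Births: 7425 × 0.376 = 2792, 3516 × 0.207 = 728 — total 3520
20–39: 3746 × 0.954 = 3574
40–59: 7425 × 0.945 = 7017
60–79: 3516 × 0.923 = 3245
Net migration: 60–79 − 230 → 3015
→ [3520, 3574, 7017, 3015]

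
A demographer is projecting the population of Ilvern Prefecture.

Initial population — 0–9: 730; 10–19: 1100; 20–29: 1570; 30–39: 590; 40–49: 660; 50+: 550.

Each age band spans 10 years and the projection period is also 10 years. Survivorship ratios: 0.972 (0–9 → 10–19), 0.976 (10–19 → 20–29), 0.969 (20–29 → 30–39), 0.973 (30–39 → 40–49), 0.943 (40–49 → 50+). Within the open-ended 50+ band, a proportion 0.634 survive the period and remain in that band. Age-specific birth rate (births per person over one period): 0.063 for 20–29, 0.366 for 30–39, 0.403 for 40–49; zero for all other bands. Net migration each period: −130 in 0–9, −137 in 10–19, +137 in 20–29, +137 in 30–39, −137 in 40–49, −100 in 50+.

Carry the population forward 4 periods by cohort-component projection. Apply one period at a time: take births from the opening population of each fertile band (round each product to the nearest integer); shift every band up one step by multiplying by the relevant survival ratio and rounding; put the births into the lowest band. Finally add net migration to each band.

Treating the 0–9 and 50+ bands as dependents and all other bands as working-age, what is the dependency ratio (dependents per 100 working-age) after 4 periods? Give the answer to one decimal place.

102.5

Call the groups 1 to 6, youngest first.
— Period 1 —
Births: 1570 × 0.063 = 99  |  590 × 0.366 = 216  |  660 × 0.403 = 266 → total 581
Group 2: 730 × 0.972 = 710
Group 3: 1100 × 0.976 = 1074
Group 4: 1570 × 0.969 = 1521
Group 5: 590 × 0.973 = 574
Group 6: 660 × 0.943 + 550 × 0.634 = 622 + 349 = 971
Net migration: Group 1 − 130 → 451; Group 2 − 137 → 573; Group 3 + 137 → 1211; Group 4 + 137 → 1658; Group 5 − 137 → 437; Group 6 − 100 → 871
Population now: 0–9=451, 10–19=573, 20–29=1211, 30–39=1658, 40–49=437, 50+=871
— Period 2 —
Births: 1211 × 0.063 = 76  |  1658 × 0.366 = 607  |  437 × 0.403 = 176 → total 859
Group 2: 451 × 0.972 = 438
Group 3: 573 × 0.976 = 559
Group 4: 1211 × 0.969 = 1173
Group 5: 1658 × 0.973 = 1613
Group 6: 437 × 0.943 + 871 × 0.634 = 412 + 552 = 964
Net migration: Group 1 − 130 → 729; Group 2 − 137 → 301; Group 3 + 137 → 696; Group 4 + 137 → 1310; Group 5 − 137 → 1476; Group 6 − 100 → 864
Population now: 0–9=729, 10–19=301, 20–29=696, 30–39=1310, 40–49=1476, 50+=864
— Period 3 —
Births: 696 × 0.063 = 44  |  1310 × 0.366 = 479  |  1476 × 0.403 = 595 → total 1118
Group 2: 729 × 0.972 = 709
Group 3: 301 × 0.976 = 294
Group 4: 696 × 0.969 = 674
Group 5: 1310 × 0.973 = 1275
Group 6: 1476 × 0.943 + 864 × 0.634 = 1392 + 548 = 1940
Net migration: Group 1 − 130 → 988; Group 2 − 137 → 572; Group 3 + 137 → 431; Group 4 + 137 → 811; Group 5 − 137 → 1138; Group 6 − 100 → 1840
Population now: 0–9=988, 10–19=572, 20–29=431, 30–39=811, 40–49=1138, 50+=1840
— Period 4 —
Births: 431 × 0.063 = 27  |  811 × 0.366 = 297  |  1138 × 0.403 = 459 → total 783
Group 2: 988 × 0.972 = 960
Group 3: 572 × 0.976 = 558
Group 4: 431 × 0.969 = 418
Group 5: 811 × 0.973 = 789
Group 6: 1138 × 0.943 + 1840 × 0.634 = 1073 + 1167 = 2240
Net migration: Group 1 − 130 → 653; Group 2 − 137 → 823; Group 3 + 137 → 695; Group 4 + 137 → 555; Group 5 − 137 → 652; Group 6 − 100 → 2140
Population now: 0–9=653, 10–19=823, 20–29=695, 30–39=555, 40–49=652, 50+=2140
Dependents (band 0–9 + band 50+) = 653 + 2140 = 2793; working-age = 2725; ratio = 2793/2725 × 100 = 102.5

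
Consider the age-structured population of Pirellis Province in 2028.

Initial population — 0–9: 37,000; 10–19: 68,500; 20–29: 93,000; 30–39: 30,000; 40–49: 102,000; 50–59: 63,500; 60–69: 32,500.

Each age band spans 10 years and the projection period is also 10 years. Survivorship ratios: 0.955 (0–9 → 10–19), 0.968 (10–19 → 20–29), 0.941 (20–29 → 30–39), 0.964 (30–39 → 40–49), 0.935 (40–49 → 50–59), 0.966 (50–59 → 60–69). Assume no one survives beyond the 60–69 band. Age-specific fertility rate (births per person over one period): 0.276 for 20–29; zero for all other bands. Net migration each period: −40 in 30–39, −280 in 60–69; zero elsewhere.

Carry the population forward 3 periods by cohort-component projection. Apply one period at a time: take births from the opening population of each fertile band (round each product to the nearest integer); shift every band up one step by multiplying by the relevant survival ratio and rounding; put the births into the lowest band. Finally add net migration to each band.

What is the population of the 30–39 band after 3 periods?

[period 1]
Births: 93000 × 0.276 = 25668
10–19: 37000 × 0.955 = 35335
20–29: 68500 × 0.968 = 66308
30–39: 93000 × 0.941 = 87513
40–49: 30000 × 0.964 = 28920
50–59: 102000 × 0.935 = 95370
60–69: 63500 × 0.966 = 61341
Net migration: 30–39 − 40 → 87473; 60–69 − 280 → 61061
Population now: 0–9=25668, 10–19=35335, 20–29=66308, 30–39=87473, 40–49=28920, 50–59=95370, 60–69=61061
[period 2]
Births: 66308 × 0.276 = 18301
10–19: 25668 × 0.955 = 24513
20–29: 35335 × 0.968 = 34204
30–39: 66308 × 0.941 = 62396
40–49: 87473 × 0.964 = 84324
50–59: 28920 × 0.935 = 27040
60–69: 95370 × 0.966 = 92127
Net migration: 30–39 − 40 → 62356; 60–69 − 280 → 91847
Population now: 0–9=18301, 10–19=24513, 20–29=34204, 30–39=62356, 40–49=84324, 50–59=27040, 60–69=91847
[period 3]
Births: 34204 × 0.276 = 9440
10–19: 18301 × 0.955 = 17477
20–29: 24513 × 0.968 = 23729
30–39: 34204 × 0.941 = 32186
40–49: 62356 × 0.964 = 60111
50–59: 84324 × 0.935 = 78843
60–69: 27040 × 0.966 = 26121
Net migration: 30–39 − 40 → 32146; 60–69 − 280 → 25841
Population now: 0–9=9440, 10–19=17477, 20–29=23729, 30–39=32146, 40–49=60111, 50–59=78843, 60–69=25841

32146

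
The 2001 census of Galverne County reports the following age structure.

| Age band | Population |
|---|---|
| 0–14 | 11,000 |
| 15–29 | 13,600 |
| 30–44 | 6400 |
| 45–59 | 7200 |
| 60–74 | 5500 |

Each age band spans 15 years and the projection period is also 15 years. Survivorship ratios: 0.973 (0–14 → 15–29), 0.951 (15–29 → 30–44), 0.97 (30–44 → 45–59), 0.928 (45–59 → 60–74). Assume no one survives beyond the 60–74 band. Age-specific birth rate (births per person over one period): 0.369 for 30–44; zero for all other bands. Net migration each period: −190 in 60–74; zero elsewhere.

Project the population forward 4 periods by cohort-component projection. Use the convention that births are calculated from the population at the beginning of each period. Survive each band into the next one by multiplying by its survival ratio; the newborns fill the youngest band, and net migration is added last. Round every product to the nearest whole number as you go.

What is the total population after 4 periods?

19969

[period 1]
Births: 6400 × 0.369 = 2362
15–29: 11000 × 0.973 = 10703
30–44: 13600 × 0.951 = 12934
45–59: 6400 × 0.97 = 6208
60–74: 7200 × 0.928 = 6682
Net migration: 60–74 − 190 → 6492
Population now: 0–14=2362, 15–29=10703, 30–44=12934, 45–59=6208, 60–74=6492
[period 2]
Births: 12934 × 0.369 = 4773
15–29: 2362 × 0.973 = 2298
30–44: 10703 × 0.951 = 10179
45–59: 12934 × 0.97 = 12546
60–74: 6208 × 0.928 = 5761
Net migration: 60–74 − 190 → 5571
Population now: 0–14=4773, 15–29=2298, 30–44=10179, 45–59=12546, 60–74=5571
[period 3]
Births: 10179 × 0.369 = 3756
15–29: 4773 × 0.973 = 4644
30–44: 2298 × 0.951 = 2185
45–59: 10179 × 0.97 = 9874
60–74: 12546 × 0.928 = 11643
Net migration: 60–74 − 190 → 11453
Population now: 0–14=3756, 15–29=4644, 30–44=2185, 45–59=9874, 60–74=11453
[period 4]
Births: 2185 × 0.369 = 806
15–29: 3756 × 0.973 = 3655
30–44: 4644 × 0.951 = 4416
45–59: 2185 × 0.97 = 2119
60–74: 9874 × 0.928 = 9163
Net migration: 60–74 − 190 → 8973
Population now: 0–14=806, 15–29=3655, 30–44=4416, 45–59=2119, 60–74=8973
Total after period 4: 806 + 3655 + 4416 + 2119 + 8973 = 19969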